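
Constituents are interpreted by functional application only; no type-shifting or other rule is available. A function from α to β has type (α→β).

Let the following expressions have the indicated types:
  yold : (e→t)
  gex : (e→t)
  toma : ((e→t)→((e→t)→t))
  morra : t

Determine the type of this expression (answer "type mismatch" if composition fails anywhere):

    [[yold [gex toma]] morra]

type mismatch

[gex toma]: functor toma : ((e→t)→((e→t)→t)), argument gex : (e→t); result ((e→t)→t).
[yold [gex toma]]: functor [gex toma] : ((e→t)→t), argument yold : (e→t); result t.
At [[yold [gex toma]] morra]: neither t nor t can take the other as argument; the node is ill-typed.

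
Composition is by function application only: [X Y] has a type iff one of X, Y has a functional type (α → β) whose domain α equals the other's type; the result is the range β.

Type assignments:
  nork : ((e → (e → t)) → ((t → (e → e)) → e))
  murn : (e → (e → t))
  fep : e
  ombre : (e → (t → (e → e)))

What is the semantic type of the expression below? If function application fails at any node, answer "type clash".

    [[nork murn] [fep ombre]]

[nork murn] — nork of type ((e → (e → t)) → ((t → (e → e)) → e)) combines with murn of type (e → (e → t)): type ((t → (e → e)) → e).
[fep ombre] — ombre of type (e → (t → (e → e))) combines with fep of type e: type (t → (e → e)).
[[nork murn] [fep ombre]] — [nork murn] of type ((t → (e → e)) → e) combines with [fep ombre] of type (t → (e → e)): type e.

e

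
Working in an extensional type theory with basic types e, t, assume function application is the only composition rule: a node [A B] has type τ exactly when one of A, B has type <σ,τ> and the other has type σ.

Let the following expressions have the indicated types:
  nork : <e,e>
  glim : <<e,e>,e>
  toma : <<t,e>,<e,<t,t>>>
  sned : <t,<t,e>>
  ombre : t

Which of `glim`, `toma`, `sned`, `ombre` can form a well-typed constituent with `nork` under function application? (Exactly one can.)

glim — combines: glim : <<e,e>,e> takes nork : <e,e> as argument, giving e.
toma : <<t,e>,<e,<t,t>>> — neither side's domain matches the other.
sned : <t,<t,e>> — neither side's domain matches the other.
ombre : t — neither side's domain matches the other.

glim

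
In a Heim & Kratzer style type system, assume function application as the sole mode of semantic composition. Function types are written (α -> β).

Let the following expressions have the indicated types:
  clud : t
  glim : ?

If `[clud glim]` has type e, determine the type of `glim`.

At [clud glim] (required: e): clud is t, which is not a function with range e; hence glim is the functor — type (t -> e).

(t -> e)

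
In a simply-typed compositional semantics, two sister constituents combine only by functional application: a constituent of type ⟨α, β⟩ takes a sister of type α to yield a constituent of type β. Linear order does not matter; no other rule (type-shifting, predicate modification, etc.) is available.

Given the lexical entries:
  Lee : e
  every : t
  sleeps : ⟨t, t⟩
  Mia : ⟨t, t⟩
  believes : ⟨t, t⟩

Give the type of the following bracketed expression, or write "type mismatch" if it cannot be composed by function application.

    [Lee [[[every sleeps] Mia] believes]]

[every sleeps]: functor sleeps : ⟨t, t⟩, argument every : t; result t.
[[every sleeps] Mia]: functor Mia : ⟨t, t⟩, argument [every sleeps] : t; result t.
[[[every sleeps] Mia] believes]: functor believes : ⟨t, t⟩, argument [[every sleeps] Mia] : t; result t.
[Lee [[[every sleeps] Mia] believes]]: e with t — neither is a function whose domain matches the other; composition fails here.

type mismatch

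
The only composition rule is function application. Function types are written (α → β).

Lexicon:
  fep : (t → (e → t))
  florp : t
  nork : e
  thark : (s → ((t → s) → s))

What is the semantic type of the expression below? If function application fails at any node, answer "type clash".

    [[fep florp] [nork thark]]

At [fep florp], fep : (t → (e → t)) takes florp : t, giving (e → t).
[nork thark]: e with (s → ((t → s) → s)) — neither is a function whose domain matches the other; composition fails here.

type clash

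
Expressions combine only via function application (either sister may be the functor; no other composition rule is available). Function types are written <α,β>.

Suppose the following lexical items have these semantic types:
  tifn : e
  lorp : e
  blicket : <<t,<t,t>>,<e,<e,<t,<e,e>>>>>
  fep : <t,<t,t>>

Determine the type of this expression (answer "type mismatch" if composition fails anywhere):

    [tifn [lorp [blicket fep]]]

<t,<e,e>>

[blicket fep]: functor blicket : <<t,<t,t>>,<e,<e,<t,<e,e>>>>>, argument fep : <t,<t,t>>; result <e,<e,<t,<e,e>>>>.
[lorp [blicket fep]]: functor [blicket fep] : <e,<e,<t,<e,e>>>>, argument lorp : e; result <e,<t,<e,e>>>.
[tifn [lorp [blicket fep]]]: functor [lorp [blicket fep]] : <e,<t,<e,e>>>, argument tifn : e; result <t,<e,e>>.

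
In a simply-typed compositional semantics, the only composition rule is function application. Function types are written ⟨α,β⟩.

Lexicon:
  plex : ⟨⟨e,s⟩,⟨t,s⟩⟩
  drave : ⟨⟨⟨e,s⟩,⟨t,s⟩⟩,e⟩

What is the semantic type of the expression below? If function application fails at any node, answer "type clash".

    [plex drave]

e

[plex drave]: ⟨⟨⟨e,s⟩,⟨t,s⟩⟩,e⟩ applied to ⟨⟨e,s⟩,⟨t,s⟩⟩ yields e.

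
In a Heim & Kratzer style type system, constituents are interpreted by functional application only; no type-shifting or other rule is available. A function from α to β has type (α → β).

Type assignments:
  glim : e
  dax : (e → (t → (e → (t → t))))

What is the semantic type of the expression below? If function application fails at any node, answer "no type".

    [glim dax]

(t → (e → (t → t)))

[glim dax]: (e → (t → (e → (t → t)))) applied to e yields (t → (e → (t → t))).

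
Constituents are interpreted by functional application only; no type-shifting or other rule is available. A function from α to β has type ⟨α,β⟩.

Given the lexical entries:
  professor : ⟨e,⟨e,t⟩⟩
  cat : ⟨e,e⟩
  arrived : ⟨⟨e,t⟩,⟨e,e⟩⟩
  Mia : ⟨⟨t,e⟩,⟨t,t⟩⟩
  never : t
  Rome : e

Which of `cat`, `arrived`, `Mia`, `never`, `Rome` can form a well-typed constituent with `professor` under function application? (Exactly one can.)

cat : ⟨e,e⟩ — no; professor wants e, and cat wants e.
arrived : ⟨⟨e,t⟩,⟨e,e⟩⟩ — no; professor wants e, and arrived wants ⟨e,t⟩.
Mia : ⟨⟨t,e⟩,⟨t,t⟩⟩ — no; professor wants e, and Mia wants ⟨t,e⟩.
never : t — no; professor wants e, and never wants nothing (atomic).
Rome — combines: professor : ⟨e,⟨e,t⟩⟩ takes Rome : e as argument, giving ⟨e,t⟩.

Rome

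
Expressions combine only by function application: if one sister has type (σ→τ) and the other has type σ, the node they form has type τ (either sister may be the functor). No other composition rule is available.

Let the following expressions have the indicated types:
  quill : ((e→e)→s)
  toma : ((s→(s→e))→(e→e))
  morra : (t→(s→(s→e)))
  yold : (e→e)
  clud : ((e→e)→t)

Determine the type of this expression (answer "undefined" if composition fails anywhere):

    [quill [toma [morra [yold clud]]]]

s

[yold clud]: clud is ((e→e)→t), yold is (e→e); result t.
[morra [yold clud]]: morra is (t→(s→(s→e))), [yold clud] is t; result (s→(s→e)).
[toma [morra [yold clud]]]: toma is ((s→(s→e))→(e→e)), [morra [yold clud]] is (s→(s→e)); result (e→e).
[quill [toma [morra [yold clud]]]]: quill is ((e→e)→s), [toma [morra [yold clud]]] is (e→e); result s.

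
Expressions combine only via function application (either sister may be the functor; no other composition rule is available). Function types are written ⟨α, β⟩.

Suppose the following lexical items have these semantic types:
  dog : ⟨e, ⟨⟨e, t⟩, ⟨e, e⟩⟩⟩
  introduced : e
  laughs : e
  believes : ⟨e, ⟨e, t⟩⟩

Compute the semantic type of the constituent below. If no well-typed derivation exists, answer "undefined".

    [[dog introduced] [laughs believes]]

⟨e, e⟩

[dog introduced] — dog of type ⟨e, ⟨⟨e, t⟩, ⟨e, e⟩⟩⟩ combines with introduced of type e: type ⟨⟨e, t⟩, ⟨e, e⟩⟩.
[laughs believes] — believes of type ⟨e, ⟨e, t⟩⟩ combines with laughs of type e: type ⟨e, t⟩.
[[dog introduced] [laughs believes]] — [dog introduced] of type ⟨⟨e, t⟩, ⟨e, e⟩⟩ combines with [laughs believes] of type ⟨e, t⟩: type ⟨e, e⟩.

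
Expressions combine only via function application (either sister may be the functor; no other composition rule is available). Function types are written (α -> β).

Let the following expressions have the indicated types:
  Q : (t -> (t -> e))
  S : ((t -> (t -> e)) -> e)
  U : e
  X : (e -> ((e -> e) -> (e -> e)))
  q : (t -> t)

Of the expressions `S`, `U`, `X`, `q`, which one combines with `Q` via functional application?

S

S — combines: S : ((t -> (t -> e)) -> e) takes Q : (t -> (t -> e)) as argument, giving e.
U : e — no; Q wants t, and U wants nothing (atomic).
X : (e -> ((e -> e) -> (e -> e))) — no; Q wants t, and X wants e.
q : (t -> t) — no; Q wants t, and q wants t.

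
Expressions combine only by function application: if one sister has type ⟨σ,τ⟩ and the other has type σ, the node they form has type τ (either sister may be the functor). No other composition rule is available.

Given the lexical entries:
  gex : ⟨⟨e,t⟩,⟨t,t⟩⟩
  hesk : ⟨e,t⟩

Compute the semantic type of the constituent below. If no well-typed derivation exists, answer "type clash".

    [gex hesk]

[gex hesk] — gex of type ⟨⟨e,t⟩,⟨t,t⟩⟩ combines with hesk of type ⟨e,t⟩: type ⟨t,t⟩.

⟨t,t⟩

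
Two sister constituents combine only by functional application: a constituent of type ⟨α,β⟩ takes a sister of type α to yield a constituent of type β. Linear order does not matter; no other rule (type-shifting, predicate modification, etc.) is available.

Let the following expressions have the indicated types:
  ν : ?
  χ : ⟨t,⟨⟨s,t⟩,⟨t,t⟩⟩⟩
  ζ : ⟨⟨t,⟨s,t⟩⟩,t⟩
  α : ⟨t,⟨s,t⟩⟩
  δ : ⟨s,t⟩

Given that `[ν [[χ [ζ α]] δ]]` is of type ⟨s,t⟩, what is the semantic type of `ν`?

⟨⟨t,t⟩,⟨s,t⟩⟩

For [ν [[χ [ζ α]] δ]] to have type ⟨s,t⟩ with [[χ [ζ α]] δ] of type ⟨t,t⟩, ν must be the function: ν : ⟨⟨t,t⟩,⟨s,t⟩⟩.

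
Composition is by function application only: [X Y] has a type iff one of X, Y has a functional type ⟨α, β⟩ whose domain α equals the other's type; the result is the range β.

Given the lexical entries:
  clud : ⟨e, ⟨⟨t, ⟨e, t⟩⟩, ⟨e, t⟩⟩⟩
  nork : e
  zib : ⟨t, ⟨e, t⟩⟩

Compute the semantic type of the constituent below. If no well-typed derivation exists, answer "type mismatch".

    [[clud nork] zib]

⟨e, t⟩

[clud nork]: ⟨e, ⟨⟨t, ⟨e, t⟩⟩, ⟨e, t⟩⟩⟩ applied to e yields ⟨⟨t, ⟨e, t⟩⟩, ⟨e, t⟩⟩.
[[clud nork] zib]: ⟨⟨t, ⟨e, t⟩⟩, ⟨e, t⟩⟩ applied to ⟨t, ⟨e, t⟩⟩ yields ⟨e, t⟩.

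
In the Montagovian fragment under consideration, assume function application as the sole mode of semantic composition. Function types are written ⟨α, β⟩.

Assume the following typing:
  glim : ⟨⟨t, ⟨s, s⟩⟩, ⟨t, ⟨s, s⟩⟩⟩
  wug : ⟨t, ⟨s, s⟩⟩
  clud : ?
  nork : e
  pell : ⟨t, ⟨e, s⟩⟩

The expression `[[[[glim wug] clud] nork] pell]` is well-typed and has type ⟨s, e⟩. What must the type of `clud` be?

For [[[[glim wug] clud] nork] pell] to have type ⟨s, e⟩ with pell of type ⟨t, ⟨e, s⟩⟩, [[[glim wug] clud] nork] must be the function: [[[glim wug] clud] nork] : ⟨⟨t, ⟨e, s⟩⟩, ⟨s, e⟩⟩.
For [[[glim wug] clud] nork] to have type ⟨⟨t, ⟨e, s⟩⟩, ⟨s, e⟩⟩ with nork of type e, [[glim wug] clud] must be the function: [[glim wug] clud] : ⟨e, ⟨⟨t, ⟨e, s⟩⟩, ⟨s, e⟩⟩⟩.
For [[glim wug] clud] to have type ⟨e, ⟨⟨t, ⟨e, s⟩⟩, ⟨s, e⟩⟩⟩ with [glim wug] of type ⟨t, ⟨s, s⟩⟩, clud must be the function: clud : ⟨⟨t, ⟨s, s⟩⟩, ⟨e, ⟨⟨t, ⟨e, s⟩⟩, ⟨s, e⟩⟩⟩⟩.

⟨⟨t, ⟨s, s⟩⟩, ⟨e, ⟨⟨t, ⟨e, s⟩⟩, ⟨s, e⟩⟩⟩⟩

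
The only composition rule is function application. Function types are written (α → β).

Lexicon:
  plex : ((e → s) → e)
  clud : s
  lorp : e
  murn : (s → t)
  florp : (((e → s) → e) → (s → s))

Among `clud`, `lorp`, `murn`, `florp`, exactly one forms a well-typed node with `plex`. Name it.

clud : s — no; plex wants (e → s), and clud wants nothing (atomic).
lorp : e — no; plex wants (e → s), and lorp wants nothing (atomic).
murn : (s → t) — no; plex wants (e → s), and murn wants s.
florp — combines: florp : (((e → s) → e) → (s → s)) takes plex : ((e → s) → e) as argument, giving (s → s).

florp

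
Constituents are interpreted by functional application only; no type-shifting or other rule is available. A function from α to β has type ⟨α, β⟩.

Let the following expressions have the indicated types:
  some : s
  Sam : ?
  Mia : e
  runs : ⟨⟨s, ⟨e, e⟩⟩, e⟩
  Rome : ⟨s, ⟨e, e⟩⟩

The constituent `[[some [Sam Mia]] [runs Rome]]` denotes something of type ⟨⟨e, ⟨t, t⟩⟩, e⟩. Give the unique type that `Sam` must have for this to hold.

[[some [Sam Mia]] [runs Rome]] must have type ⟨⟨e, ⟨t, t⟩⟩, e⟩. The sister [runs Rome] has type e; that is not a function onto ⟨⟨e, ⟨t, t⟩⟩, e⟩, so [some [Sam Mia]] must be the functor, of type ⟨e, ⟨⟨e, ⟨t, t⟩⟩, e⟩⟩.
[some [Sam Mia]] must have type ⟨e, ⟨⟨e, ⟨t, t⟩⟩, e⟩⟩. The sister some has type s; that is not a function onto ⟨e, ⟨⟨e, ⟨t, t⟩⟩, e⟩⟩, so [Sam Mia] must be the functor, of type ⟨s, ⟨e, ⟨⟨e, ⟨t, t⟩⟩, e⟩⟩⟩.
[Sam Mia] must have type ⟨s, ⟨e, ⟨⟨e, ⟨t, t⟩⟩, e⟩⟩⟩. The sister Mia has type e; that is not a function onto ⟨s, ⟨e, ⟨⟨e, ⟨t, t⟩⟩, e⟩⟩⟩, so Sam must be the functor, of type ⟨e, ⟨s, ⟨e, ⟨⟨e, ⟨t, t⟩⟩, e⟩⟩⟩⟩.

⟨e, ⟨s, ⟨e, ⟨⟨e, ⟨t, t⟩⟩, e⟩⟩⟩⟩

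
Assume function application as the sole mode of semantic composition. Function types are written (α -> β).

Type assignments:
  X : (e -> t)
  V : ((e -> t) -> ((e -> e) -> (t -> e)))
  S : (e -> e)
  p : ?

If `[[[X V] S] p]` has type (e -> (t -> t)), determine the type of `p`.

For [[[X V] S] p] to have type (e -> (t -> t)) with [[X V] S] of type (t -> e), p must be the function: p : ((t -> e) -> (e -> (t -> t))).

((t -> e) -> (e -> (t -> t)))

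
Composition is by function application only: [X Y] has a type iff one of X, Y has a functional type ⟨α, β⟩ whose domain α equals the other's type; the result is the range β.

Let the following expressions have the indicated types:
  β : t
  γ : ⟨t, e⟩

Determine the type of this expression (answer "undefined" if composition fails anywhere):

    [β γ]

e

[β γ] — γ of type ⟨t, e⟩ combines with β of type t: type e.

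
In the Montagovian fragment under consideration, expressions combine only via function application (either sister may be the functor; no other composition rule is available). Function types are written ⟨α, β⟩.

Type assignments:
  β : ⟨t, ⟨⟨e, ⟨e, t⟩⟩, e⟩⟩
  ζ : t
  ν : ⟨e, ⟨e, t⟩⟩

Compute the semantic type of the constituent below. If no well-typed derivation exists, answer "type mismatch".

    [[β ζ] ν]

[β ζ]: β is ⟨t, ⟨⟨e, ⟨e, t⟩⟩, e⟩⟩, ζ is t; result ⟨⟨e, ⟨e, t⟩⟩, e⟩.
[[β ζ] ν]: [β ζ] is ⟨⟨e, ⟨e, t⟩⟩, e⟩, ν is ⟨e, ⟨e, t⟩⟩; result e.

e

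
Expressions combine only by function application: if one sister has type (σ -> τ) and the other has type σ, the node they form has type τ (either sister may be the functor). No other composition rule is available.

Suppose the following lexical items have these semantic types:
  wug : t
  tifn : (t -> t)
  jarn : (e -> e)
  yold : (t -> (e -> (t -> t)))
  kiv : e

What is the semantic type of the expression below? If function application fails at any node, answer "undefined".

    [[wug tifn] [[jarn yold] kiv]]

At [wug tifn], tifn : (t -> t) takes wug : t, giving t.
At [jarn yold]: neither (e -> e) nor (t -> (e -> (t -> t))) can take the other as argument; the node is ill-typed.

undefined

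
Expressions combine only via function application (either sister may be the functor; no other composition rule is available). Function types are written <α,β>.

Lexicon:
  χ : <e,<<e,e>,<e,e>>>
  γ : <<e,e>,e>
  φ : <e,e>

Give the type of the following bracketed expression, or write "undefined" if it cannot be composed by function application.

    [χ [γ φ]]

<<e,e>,<e,e>>

[γ φ]: γ is <<e,e>,e>, φ is <e,e>; result e.
[χ [γ φ]]: χ is <e,<<e,e>,<e,e>>>, [γ φ] is e; result <<e,e>,<e,e>>.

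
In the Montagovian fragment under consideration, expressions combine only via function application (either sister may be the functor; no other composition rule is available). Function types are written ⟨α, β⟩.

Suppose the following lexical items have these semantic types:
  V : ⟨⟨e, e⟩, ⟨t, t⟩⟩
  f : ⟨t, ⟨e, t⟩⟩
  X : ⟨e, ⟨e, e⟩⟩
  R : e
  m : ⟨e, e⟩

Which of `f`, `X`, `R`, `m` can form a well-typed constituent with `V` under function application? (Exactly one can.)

m

f : ⟨t, ⟨e, t⟩⟩ — V needs ⟨e, e⟩; f needs t; neither fits.
X : ⟨e, ⟨e, e⟩⟩ — V needs ⟨e, e⟩; X needs e; neither fits.
R : e — V needs ⟨e, e⟩; R needs nothing (atomic); neither fits.
m — combines: V : ⟨⟨e, e⟩, ⟨t, t⟩⟩ takes m : ⟨e, e⟩ as argument, giving ⟨t, t⟩.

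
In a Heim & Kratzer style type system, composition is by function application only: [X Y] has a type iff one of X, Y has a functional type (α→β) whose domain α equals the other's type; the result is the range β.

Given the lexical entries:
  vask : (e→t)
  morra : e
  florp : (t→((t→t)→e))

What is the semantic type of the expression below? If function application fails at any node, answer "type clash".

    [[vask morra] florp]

((t→t)→e)

[vask morra]: vask is (e→t), morra is e; result t.
[[vask morra] florp]: florp is (t→((t→t)→e)), [vask morra] is t; result ((t→t)→e).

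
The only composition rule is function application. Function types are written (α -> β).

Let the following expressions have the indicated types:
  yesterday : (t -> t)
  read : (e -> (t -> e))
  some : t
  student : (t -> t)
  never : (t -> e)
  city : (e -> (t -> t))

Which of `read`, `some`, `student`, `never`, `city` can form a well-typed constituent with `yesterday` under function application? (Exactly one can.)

some

read : (e -> (t -> e)) — neither side's domain matches the other.
some — combines: yesterday : (t -> t) takes some : t as argument, giving t.
student : (t -> t) — neither side's domain matches the other.
never : (t -> e) — neither side's domain matches the other.
city : (e -> (t -> t)) — neither side's domain matches the other.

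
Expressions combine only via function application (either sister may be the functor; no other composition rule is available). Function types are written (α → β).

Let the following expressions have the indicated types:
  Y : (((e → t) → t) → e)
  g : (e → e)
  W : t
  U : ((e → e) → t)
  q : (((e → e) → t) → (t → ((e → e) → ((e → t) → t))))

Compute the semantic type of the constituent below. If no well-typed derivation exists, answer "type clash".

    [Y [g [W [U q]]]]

e

[U q]: q is (((e → e) → t) → (t → ((e → e) → ((e → t) → t)))), U is ((e → e) → t); result (t → ((e → e) → ((e → t) → t))).
[W [U q]]: [U q] is (t → ((e → e) → ((e → t) → t))), W is t; result ((e → e) → ((e → t) → t)).
[g [W [U q]]]: [W [U q]] is ((e → e) → ((e → t) → t)), g is (e → e); result ((e → t) → t).
[Y [g [W [U q]]]]: Y is (((e → t) → t) → e), [g [W [U q]]] is ((e → t) → t); result e.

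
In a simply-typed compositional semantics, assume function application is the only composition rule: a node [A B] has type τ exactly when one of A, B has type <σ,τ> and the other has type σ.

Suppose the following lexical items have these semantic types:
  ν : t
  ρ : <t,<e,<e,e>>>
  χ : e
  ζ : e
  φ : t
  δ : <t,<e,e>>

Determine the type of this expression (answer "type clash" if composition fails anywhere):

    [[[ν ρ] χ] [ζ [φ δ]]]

e

[ν ρ] — ρ of type <t,<e,<e,e>>> combines with ν of type t: type <e,<e,e>>.
[[ν ρ] χ] — [ν ρ] of type <e,<e,e>> combines with χ of type e: type <e,e>.
[φ δ] — δ of type <t,<e,e>> combines with φ of type t: type <e,e>.
[ζ [φ δ]] — [φ δ] of type <e,e> combines with ζ of type e: type e.
[[[ν ρ] χ] [ζ [φ δ]]] — [[ν ρ] χ] of type <e,e> combines with [ζ [φ δ]] of type e: type e.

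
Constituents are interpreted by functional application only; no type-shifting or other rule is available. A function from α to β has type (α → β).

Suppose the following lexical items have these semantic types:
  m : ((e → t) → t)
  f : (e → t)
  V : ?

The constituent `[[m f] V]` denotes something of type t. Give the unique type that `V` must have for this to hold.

(t → t)

At [[m f] V] (required: t): [m f] is t, which is not a function with range t; hence V is the functor — type (t → t).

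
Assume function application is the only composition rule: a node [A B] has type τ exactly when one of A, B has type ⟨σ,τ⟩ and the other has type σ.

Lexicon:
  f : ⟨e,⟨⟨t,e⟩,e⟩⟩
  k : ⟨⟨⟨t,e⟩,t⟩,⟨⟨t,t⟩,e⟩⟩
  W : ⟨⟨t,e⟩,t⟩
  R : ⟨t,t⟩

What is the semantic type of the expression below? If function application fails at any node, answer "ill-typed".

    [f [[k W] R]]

⟨⟨t,e⟩,e⟩

[k W] — k of type ⟨⟨⟨t,e⟩,t⟩,⟨⟨t,t⟩,e⟩⟩ combines with W of type ⟨⟨t,e⟩,t⟩: type ⟨⟨t,t⟩,e⟩.
[[k W] R] — [k W] of type ⟨⟨t,t⟩,e⟩ combines with R of type ⟨t,t⟩: type e.
[f [[k W] R]] — f of type ⟨e,⟨⟨t,e⟩,e⟩⟩ combines with [[k W] R] of type e: type ⟨⟨t,e⟩,e⟩.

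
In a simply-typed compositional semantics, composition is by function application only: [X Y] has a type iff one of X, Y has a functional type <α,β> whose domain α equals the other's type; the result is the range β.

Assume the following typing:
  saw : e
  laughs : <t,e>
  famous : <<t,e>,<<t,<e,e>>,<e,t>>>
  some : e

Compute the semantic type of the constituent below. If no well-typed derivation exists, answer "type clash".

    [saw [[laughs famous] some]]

[laughs famous]: functor famous : <<t,e>,<<t,<e,e>>,<e,t>>>, argument laughs : <t,e>; result <<t,<e,e>>,<e,t>>.
[[laughs famous] some]: <<t,<e,e>>,<e,t>> and e cannot combine by function application — type clash.

type clash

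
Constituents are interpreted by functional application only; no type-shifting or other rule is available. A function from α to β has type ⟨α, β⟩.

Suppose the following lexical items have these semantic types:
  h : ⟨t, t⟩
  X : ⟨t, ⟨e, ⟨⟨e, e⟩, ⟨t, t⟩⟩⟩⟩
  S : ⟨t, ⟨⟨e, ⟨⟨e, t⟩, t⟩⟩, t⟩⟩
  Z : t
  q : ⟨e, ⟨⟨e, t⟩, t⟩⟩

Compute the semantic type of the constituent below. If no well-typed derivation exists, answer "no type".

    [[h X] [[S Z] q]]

At [h X]: neither ⟨t, t⟩ nor ⟨t, ⟨e, ⟨⟨e, e⟩, ⟨t, t⟩⟩⟩⟩ can take the other as argument; the node is ill-typed.

no type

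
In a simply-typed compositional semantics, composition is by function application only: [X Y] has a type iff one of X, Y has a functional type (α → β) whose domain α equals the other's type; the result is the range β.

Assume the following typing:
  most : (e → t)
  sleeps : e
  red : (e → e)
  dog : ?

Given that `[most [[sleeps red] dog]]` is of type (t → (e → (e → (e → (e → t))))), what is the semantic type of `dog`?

For [most [[sleeps red] dog]] to have type (t → (e → (e → (e → (e → t))))) with most of type (e → t), [[sleeps red] dog] must be the function: [[sleeps red] dog] : ((e → t) → (t → (e → (e → (e → (e → t)))))).
For [[sleeps red] dog] to have type ((e → t) → (t → (e → (e → (e → (e → t)))))) with [sleeps red] of type e, dog must be the function: dog : (e → ((e → t) → (t → (e → (e → (e → (e → t))))))).

(e → ((e → t) → (t → (e → (e → (e → (e → t)))))))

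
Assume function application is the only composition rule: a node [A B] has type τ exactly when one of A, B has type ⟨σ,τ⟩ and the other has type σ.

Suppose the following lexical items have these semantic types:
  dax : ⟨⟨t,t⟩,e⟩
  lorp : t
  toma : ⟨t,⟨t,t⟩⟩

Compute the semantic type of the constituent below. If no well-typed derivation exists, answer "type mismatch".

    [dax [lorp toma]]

e

[lorp toma] — toma of type ⟨t,⟨t,t⟩⟩ combines with lorp of type t: type ⟨t,t⟩.
[dax [lorp toma]] — dax of type ⟨⟨t,t⟩,e⟩ combines with [lorp toma] of type ⟨t,t⟩: type e.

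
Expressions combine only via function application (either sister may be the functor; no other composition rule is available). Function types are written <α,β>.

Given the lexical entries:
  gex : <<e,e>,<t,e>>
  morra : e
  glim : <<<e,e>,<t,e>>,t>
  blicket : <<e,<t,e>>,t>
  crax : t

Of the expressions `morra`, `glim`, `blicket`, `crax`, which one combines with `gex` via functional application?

glim

morra : e — does not combine with gex.
glim — combines: glim : <<<e,e>,<t,e>>,t> takes gex : <<e,e>,<t,e>> as argument, giving t.
blicket : <<e,<t,e>>,t> — does not combine with gex.
crax : t — does not combine with gex.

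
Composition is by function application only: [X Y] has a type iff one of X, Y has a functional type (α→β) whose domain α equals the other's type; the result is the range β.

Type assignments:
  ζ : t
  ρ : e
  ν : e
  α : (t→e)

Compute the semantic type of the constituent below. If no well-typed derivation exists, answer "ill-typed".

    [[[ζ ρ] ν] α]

At [ζ ρ]: neither t nor e can take the other as argument; the node is ill-typed.

ill-typed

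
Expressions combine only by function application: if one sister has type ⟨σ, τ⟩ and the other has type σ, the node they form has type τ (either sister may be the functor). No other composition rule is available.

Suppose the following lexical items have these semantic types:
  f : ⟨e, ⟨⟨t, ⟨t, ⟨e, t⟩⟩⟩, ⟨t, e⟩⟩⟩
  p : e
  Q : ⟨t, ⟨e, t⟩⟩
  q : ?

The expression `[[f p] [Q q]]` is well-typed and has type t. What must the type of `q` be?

⟨⟨t, ⟨e, t⟩⟩, ⟨⟨⟨t, ⟨t, ⟨e, t⟩⟩⟩, ⟨t, e⟩⟩, t⟩⟩

At [[f p] [Q q]] (required: t): [f p] is ⟨⟨t, ⟨t, ⟨e, t⟩⟩⟩, ⟨t, e⟩⟩, which is not a function with range t; hence [Q q] is the functor — type ⟨⟨⟨t, ⟨t, ⟨e, t⟩⟩⟩, ⟨t, e⟩⟩, t⟩.
At [Q q] (required: ⟨⟨⟨t, ⟨t, ⟨e, t⟩⟩⟩, ⟨t, e⟩⟩, t⟩): Q is ⟨t, ⟨e, t⟩⟩, which is not a function with range ⟨⟨⟨t, ⟨t, ⟨e, t⟩⟩⟩, ⟨t, e⟩⟩, t⟩; hence q is the functor — type ⟨⟨t, ⟨e, t⟩⟩, ⟨⟨⟨t, ⟨t, ⟨e, t⟩⟩⟩, ⟨t, e⟩⟩, t⟩⟩.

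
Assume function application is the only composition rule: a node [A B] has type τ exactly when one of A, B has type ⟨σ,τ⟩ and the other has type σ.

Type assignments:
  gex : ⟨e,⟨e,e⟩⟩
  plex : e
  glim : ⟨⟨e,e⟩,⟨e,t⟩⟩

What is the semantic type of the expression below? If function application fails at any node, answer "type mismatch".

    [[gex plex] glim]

[gex plex]: ⟨e,⟨e,e⟩⟩ applied to e yields ⟨e,e⟩.
[[gex plex] glim]: ⟨⟨e,e⟩,⟨e,t⟩⟩ applied to ⟨e,e⟩ yields ⟨e,t⟩.

⟨e,t⟩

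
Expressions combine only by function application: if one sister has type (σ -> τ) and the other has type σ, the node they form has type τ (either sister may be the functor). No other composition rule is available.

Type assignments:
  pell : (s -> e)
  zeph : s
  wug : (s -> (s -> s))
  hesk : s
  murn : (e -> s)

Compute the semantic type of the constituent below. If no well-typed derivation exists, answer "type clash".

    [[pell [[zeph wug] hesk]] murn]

s

[zeph wug]: wug is (s -> (s -> s)), zeph is s; result (s -> s).
[[zeph wug] hesk]: [zeph wug] is (s -> s), hesk is s; result s.
[pell [[zeph wug] hesk]]: pell is (s -> e), [[zeph wug] hesk] is s; result e.
[[pell [[zeph wug] hesk]] murn]: murn is (e -> s), [pell [[zeph wug] hesk]] is e; result s.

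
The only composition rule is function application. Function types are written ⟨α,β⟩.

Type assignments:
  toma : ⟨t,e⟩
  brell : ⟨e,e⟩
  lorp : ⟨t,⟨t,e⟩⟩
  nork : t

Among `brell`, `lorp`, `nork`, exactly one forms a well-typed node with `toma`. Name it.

nork

brell : ⟨e,e⟩ — toma needs t; brell needs e; neither fits.
lorp : ⟨t,⟨t,e⟩⟩ — toma needs t; lorp needs t; neither fits.
nork — combines: toma : ⟨t,e⟩ takes nork : t as argument, giving e.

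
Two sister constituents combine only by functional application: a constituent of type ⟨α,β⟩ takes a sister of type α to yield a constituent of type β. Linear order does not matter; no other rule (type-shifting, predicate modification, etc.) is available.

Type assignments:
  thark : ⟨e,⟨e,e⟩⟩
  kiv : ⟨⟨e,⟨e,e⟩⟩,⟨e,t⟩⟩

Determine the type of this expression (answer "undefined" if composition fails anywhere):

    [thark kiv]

⟨e,t⟩

[thark kiv]: ⟨⟨e,⟨e,e⟩⟩,⟨e,t⟩⟩ applied to ⟨e,⟨e,e⟩⟩ yields ⟨e,t⟩.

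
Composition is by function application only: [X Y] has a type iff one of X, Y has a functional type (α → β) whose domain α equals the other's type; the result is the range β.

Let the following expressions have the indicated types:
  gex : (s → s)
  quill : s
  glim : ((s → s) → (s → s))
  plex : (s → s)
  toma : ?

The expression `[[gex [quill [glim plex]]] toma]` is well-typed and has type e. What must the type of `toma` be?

At [[gex [quill [glim plex]]] toma] (required: e): [gex [quill [glim plex]]] is s, which is not a function with range e; hence toma is the functor — type (s → e).

(s → e)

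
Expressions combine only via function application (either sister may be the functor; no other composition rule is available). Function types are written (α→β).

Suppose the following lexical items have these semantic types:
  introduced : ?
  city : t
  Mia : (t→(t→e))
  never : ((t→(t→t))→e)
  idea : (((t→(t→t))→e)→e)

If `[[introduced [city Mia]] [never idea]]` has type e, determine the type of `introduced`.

((t→e)→(e→e))

For [[introduced [city Mia]] [never idea]] to have type e with [never idea] of type e, [introduced [city Mia]] must be the function: [introduced [city Mia]] : (e→e).
For [introduced [city Mia]] to have type (e→e) with [city Mia] of type (t→e), introduced must be the function: introduced : ((t→e)→(e→e)).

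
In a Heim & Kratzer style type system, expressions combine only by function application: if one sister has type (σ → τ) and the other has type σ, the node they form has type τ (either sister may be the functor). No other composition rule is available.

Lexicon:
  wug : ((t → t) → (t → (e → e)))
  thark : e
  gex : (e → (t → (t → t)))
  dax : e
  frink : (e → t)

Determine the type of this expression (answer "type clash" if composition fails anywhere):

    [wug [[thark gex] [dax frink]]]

(t → (e → e))

[thark gex]: (e → (t → (t → t))) applied to e yields (t → (t → t)).
[dax frink]: (e → t) applied to e yields t.
[[thark gex] [dax frink]]: (t → (t → t)) applied to t yields (t → t).
[wug [[thark gex] [dax frink]]]: ((t → t) → (t → (e → e))) applied to (t → t) yields (t → (e → e)).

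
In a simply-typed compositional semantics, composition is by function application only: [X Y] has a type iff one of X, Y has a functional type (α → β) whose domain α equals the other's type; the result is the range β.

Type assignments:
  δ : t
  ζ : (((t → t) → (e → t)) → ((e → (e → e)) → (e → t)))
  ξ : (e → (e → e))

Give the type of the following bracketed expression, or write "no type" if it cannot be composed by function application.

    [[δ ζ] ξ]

[δ ζ]: t with (((t → t) → (e → t)) → ((e → (e → e)) → (e → t))) — neither is a function whose domain matches the other; composition fails here.

no type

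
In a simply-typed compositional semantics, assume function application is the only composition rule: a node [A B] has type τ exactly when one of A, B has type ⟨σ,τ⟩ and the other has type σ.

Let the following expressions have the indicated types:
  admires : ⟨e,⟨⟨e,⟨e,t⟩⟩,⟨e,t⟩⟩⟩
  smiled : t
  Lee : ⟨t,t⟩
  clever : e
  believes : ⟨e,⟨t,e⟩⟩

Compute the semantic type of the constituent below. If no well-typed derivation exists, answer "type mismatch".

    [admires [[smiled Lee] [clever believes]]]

At [smiled Lee], Lee : ⟨t,t⟩ takes smiled : t, giving t.
At [clever believes], believes : ⟨e,⟨t,e⟩⟩ takes clever : e, giving ⟨t,e⟩.
At [[smiled Lee] [clever believes]], [clever believes] : ⟨t,e⟩ takes [smiled Lee] : t, giving e.
At [admires [[smiled Lee] [clever believes]]], admires : ⟨e,⟨⟨e,⟨e,t⟩⟩,⟨e,t⟩⟩⟩ takes [[smiled Lee] [clever believes]] : e, giving ⟨⟨e,⟨e,t⟩⟩,⟨e,t⟩⟩.

⟨⟨e,⟨e,t⟩⟩,⟨e,t⟩⟩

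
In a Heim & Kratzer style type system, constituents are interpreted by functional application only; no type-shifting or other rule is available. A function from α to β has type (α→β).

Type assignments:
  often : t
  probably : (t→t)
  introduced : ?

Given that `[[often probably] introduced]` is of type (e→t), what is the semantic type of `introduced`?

(t→(e→t))

[[often probably] introduced] must have type (e→t). The sister [often probably] has type t; that is not a function onto (e→t), so introduced must be the functor, of type (t→(e→t)).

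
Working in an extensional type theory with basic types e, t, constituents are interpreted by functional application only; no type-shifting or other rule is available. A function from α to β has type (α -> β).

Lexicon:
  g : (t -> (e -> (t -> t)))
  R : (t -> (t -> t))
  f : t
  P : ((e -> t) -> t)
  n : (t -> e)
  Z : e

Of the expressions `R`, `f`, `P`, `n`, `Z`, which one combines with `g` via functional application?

f

R : (t -> (t -> t)) — neither side's domain matches the other.
f — combines: g : (t -> (e -> (t -> t))) takes f : t as argument, giving (e -> (t -> t)).
P : ((e -> t) -> t) — neither side's domain matches the other.
n : (t -> e) — neither side's domain matches the other.
Z : e — neither side's domain matches the other.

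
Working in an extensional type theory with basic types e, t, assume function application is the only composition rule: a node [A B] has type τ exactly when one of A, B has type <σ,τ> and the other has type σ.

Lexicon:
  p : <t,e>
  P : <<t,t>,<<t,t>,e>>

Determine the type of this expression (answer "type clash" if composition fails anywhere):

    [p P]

type clash

[p P]: <t,e> with <<t,t>,<<t,t>,e>> — neither is a function whose domain matches the other; composition fails here.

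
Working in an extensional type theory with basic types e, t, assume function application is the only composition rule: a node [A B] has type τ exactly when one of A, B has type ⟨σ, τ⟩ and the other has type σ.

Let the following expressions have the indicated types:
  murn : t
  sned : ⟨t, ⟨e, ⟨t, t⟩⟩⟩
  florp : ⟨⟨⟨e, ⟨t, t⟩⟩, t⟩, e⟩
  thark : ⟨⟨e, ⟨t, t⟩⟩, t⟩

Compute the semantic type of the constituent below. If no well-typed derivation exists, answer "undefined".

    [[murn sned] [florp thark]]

⟨t, t⟩

[murn sned] — sned of type ⟨t, ⟨e, ⟨t, t⟩⟩⟩ combines with murn of type t: type ⟨e, ⟨t, t⟩⟩.
[florp thark] — florp of type ⟨⟨⟨e, ⟨t, t⟩⟩, t⟩, e⟩ combines with thark of type ⟨⟨e, ⟨t, t⟩⟩, t⟩: type e.
[[murn sned] [florp thark]] — [murn sned] of type ⟨e, ⟨t, t⟩⟩ combines with [florp thark] of type e: type ⟨t, t⟩.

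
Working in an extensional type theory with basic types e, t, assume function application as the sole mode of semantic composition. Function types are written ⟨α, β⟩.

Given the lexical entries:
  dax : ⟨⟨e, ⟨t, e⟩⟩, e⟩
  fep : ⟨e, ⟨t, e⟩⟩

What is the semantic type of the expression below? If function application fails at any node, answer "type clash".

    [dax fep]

e

[dax fep] — dax of type ⟨⟨e, ⟨t, e⟩⟩, e⟩ combines with fep of type ⟨e, ⟨t, e⟩⟩: type e.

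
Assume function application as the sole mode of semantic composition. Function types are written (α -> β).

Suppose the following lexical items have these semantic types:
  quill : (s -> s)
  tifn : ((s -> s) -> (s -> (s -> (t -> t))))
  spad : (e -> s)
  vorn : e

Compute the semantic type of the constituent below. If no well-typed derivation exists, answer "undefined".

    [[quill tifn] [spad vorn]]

[quill tifn]: functor tifn : ((s -> s) -> (s -> (s -> (t -> t)))), argument quill : (s -> s); result (s -> (s -> (t -> t))).
[spad vorn]: functor spad : (e -> s), argument vorn : e; result s.
[[quill tifn] [spad vorn]]: functor [quill tifn] : (s -> (s -> (t -> t))), argument [spad vorn] : s; result (s -> (t -> t)).

(s -> (t -> t))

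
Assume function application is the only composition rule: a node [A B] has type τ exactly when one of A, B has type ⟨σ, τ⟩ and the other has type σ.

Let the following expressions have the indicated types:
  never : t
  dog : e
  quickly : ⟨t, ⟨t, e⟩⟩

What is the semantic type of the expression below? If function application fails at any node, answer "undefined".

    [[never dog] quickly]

At [never dog]: neither t nor e can take the other as argument; the node is ill-typed.

undefined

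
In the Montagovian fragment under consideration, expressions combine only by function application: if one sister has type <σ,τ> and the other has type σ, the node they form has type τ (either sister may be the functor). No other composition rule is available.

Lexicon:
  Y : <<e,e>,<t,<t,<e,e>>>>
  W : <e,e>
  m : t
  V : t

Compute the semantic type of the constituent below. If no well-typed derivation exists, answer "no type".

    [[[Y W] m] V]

[Y W]: <<e,e>,<t,<t,<e,e>>>> applied to <e,e> yields <t,<t,<e,e>>>.
[[Y W] m]: <t,<t,<e,e>>> applied to t yields <t,<e,e>>.
[[[Y W] m] V]: <t,<e,e>> applied to t yields <e,e>.

<e,e>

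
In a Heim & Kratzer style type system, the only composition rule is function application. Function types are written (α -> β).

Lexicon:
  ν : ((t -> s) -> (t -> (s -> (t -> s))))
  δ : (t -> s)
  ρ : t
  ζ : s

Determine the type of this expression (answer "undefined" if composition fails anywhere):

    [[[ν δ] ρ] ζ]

(t -> s)

[ν δ]: ((t -> s) -> (t -> (s -> (t -> s)))) applied to (t -> s) yields (t -> (s -> (t -> s))).
[[ν δ] ρ]: (t -> (s -> (t -> s))) applied to t yields (s -> (t -> s)).
[[[ν δ] ρ] ζ]: (s -> (t -> s)) applied to s yields (t -> s).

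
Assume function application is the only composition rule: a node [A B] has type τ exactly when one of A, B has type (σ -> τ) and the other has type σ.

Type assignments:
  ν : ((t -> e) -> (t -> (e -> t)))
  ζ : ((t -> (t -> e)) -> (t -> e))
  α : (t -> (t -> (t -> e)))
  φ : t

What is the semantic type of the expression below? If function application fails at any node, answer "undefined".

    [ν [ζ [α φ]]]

(t -> (e -> t))

[α φ]: functor α : (t -> (t -> (t -> e))), argument φ : t; result (t -> (t -> e)).
[ζ [α φ]]: functor ζ : ((t -> (t -> e)) -> (t -> e)), argument [α φ] : (t -> (t -> e)); result (t -> e).
[ν [ζ [α φ]]]: functor ν : ((t -> e) -> (t -> (e -> t))), argument [ζ [α φ]] : (t -> e); result (t -> (e -> t)).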